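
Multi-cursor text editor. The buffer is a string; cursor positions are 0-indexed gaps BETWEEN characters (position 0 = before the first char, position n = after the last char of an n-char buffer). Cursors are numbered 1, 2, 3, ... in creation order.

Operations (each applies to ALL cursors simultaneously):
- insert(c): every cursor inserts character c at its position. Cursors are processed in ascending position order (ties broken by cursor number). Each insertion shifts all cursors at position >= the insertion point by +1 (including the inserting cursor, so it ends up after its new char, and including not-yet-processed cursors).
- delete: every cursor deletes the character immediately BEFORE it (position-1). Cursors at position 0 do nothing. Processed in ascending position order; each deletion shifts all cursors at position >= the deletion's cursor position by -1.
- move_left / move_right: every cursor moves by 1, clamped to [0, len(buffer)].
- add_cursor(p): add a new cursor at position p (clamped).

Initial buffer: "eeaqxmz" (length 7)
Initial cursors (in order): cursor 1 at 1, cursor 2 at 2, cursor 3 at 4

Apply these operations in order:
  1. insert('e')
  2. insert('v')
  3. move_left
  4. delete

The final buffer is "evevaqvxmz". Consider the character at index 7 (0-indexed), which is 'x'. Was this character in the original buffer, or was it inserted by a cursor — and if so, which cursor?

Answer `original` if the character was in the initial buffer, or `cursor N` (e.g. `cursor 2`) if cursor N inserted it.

Answer: original

Derivation:
After op 1 (insert('e')): buffer="eeeeaqexmz" (len 10), cursors c1@2 c2@4 c3@7, authorship .1.2..3...
After op 2 (insert('v')): buffer="eeveevaqevxmz" (len 13), cursors c1@3 c2@6 c3@10, authorship .11.22..33...
After op 3 (move_left): buffer="eeveevaqevxmz" (len 13), cursors c1@2 c2@5 c3@9, authorship .11.22..33...
After op 4 (delete): buffer="evevaqvxmz" (len 10), cursors c1@1 c2@3 c3@6, authorship .1.2..3...
Authorship (.=original, N=cursor N): . 1 . 2 . . 3 . . .
Index 7: author = original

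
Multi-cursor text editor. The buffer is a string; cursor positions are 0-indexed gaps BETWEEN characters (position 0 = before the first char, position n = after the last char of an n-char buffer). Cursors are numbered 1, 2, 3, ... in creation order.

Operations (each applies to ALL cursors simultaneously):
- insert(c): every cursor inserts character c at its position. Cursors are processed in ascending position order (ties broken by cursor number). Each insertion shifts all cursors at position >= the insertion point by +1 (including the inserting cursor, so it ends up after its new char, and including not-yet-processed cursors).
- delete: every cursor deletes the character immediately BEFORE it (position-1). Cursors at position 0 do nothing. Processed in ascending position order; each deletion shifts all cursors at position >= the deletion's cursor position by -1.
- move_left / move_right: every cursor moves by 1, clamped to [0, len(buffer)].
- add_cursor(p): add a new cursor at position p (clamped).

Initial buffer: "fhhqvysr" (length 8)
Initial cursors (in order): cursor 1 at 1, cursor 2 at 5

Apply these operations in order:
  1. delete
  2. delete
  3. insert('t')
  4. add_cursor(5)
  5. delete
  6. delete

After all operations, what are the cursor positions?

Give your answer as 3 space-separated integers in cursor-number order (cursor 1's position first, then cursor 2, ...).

Answer: 0 0 0

Derivation:
After op 1 (delete): buffer="hhqysr" (len 6), cursors c1@0 c2@3, authorship ......
After op 2 (delete): buffer="hhysr" (len 5), cursors c1@0 c2@2, authorship .....
After op 3 (insert('t')): buffer="thhtysr" (len 7), cursors c1@1 c2@4, authorship 1..2...
After op 4 (add_cursor(5)): buffer="thhtysr" (len 7), cursors c1@1 c2@4 c3@5, authorship 1..2...
After op 5 (delete): buffer="hhsr" (len 4), cursors c1@0 c2@2 c3@2, authorship ....
After op 6 (delete): buffer="sr" (len 2), cursors c1@0 c2@0 c3@0, authorship ..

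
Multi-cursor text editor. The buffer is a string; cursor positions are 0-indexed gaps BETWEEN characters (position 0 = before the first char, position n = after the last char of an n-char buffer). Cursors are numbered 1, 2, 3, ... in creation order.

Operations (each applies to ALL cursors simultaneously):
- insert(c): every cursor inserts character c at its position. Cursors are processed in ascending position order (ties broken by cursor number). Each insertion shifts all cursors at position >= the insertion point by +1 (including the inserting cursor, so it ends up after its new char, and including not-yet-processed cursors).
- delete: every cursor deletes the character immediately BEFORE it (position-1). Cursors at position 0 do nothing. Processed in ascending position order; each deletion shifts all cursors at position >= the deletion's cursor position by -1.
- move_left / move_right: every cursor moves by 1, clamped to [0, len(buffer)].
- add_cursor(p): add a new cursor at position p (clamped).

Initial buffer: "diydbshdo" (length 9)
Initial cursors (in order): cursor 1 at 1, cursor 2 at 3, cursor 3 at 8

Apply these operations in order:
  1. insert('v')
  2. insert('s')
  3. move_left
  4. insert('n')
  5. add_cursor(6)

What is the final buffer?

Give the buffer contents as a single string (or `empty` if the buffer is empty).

Answer: dvnsiyvnsdbshdvnso

Derivation:
After op 1 (insert('v')): buffer="dviyvdbshdvo" (len 12), cursors c1@2 c2@5 c3@11, authorship .1..2.....3.
After op 2 (insert('s')): buffer="dvsiyvsdbshdvso" (len 15), cursors c1@3 c2@7 c3@14, authorship .11..22.....33.
After op 3 (move_left): buffer="dvsiyvsdbshdvso" (len 15), cursors c1@2 c2@6 c3@13, authorship .11..22.....33.
After op 4 (insert('n')): buffer="dvnsiyvnsdbshdvnso" (len 18), cursors c1@3 c2@8 c3@16, authorship .111..222.....333.
After op 5 (add_cursor(6)): buffer="dvnsiyvnsdbshdvnso" (len 18), cursors c1@3 c4@6 c2@8 c3@16, authorship .111..222.....333.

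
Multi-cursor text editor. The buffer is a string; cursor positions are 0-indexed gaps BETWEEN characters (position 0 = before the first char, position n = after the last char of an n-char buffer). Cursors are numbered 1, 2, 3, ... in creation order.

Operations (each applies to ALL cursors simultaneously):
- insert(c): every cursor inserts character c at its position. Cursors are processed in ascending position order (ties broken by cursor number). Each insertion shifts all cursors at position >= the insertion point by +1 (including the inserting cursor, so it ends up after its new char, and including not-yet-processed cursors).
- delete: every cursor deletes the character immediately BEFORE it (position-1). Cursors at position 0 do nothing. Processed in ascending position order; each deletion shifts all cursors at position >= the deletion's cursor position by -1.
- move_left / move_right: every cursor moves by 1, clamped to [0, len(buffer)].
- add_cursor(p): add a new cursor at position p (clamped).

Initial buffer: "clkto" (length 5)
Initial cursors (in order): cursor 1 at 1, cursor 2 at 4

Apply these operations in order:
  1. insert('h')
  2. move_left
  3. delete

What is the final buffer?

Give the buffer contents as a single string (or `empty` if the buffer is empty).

After op 1 (insert('h')): buffer="chlktho" (len 7), cursors c1@2 c2@6, authorship .1...2.
After op 2 (move_left): buffer="chlktho" (len 7), cursors c1@1 c2@5, authorship .1...2.
After op 3 (delete): buffer="hlkho" (len 5), cursors c1@0 c2@3, authorship 1..2.

Answer: hlkho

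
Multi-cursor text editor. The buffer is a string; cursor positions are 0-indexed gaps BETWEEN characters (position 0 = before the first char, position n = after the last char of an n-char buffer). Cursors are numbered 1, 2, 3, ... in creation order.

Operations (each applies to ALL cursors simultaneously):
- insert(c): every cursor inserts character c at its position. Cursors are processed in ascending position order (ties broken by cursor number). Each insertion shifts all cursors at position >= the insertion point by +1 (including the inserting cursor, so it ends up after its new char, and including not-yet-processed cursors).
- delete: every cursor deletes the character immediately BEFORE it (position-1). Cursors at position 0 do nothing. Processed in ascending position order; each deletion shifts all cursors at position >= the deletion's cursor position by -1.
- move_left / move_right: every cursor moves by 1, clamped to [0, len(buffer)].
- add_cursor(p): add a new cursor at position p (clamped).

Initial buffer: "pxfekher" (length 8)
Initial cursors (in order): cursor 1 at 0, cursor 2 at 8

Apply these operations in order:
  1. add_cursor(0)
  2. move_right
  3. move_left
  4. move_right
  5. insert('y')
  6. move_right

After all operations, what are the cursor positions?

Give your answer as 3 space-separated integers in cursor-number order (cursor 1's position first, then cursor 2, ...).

Answer: 4 11 4

Derivation:
After op 1 (add_cursor(0)): buffer="pxfekher" (len 8), cursors c1@0 c3@0 c2@8, authorship ........
After op 2 (move_right): buffer="pxfekher" (len 8), cursors c1@1 c3@1 c2@8, authorship ........
After op 3 (move_left): buffer="pxfekher" (len 8), cursors c1@0 c3@0 c2@7, authorship ........
After op 4 (move_right): buffer="pxfekher" (len 8), cursors c1@1 c3@1 c2@8, authorship ........
After op 5 (insert('y')): buffer="pyyxfekhery" (len 11), cursors c1@3 c3@3 c2@11, authorship .13.......2
After op 6 (move_right): buffer="pyyxfekhery" (len 11), cursors c1@4 c3@4 c2@11, authorship .13.......2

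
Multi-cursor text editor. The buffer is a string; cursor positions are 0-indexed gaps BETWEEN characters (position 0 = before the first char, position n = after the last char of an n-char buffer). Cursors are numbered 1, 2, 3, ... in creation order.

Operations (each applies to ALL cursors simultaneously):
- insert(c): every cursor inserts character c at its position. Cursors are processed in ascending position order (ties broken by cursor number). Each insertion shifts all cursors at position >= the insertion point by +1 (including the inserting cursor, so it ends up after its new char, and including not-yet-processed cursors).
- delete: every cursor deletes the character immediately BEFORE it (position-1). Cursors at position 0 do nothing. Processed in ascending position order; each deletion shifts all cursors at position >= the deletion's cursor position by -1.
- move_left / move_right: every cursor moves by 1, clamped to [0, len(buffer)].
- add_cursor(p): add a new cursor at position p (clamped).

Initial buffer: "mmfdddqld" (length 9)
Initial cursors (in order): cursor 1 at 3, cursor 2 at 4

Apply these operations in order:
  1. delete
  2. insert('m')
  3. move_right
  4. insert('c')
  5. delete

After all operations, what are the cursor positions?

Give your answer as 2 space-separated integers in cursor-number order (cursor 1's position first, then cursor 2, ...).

After op 1 (delete): buffer="mmddqld" (len 7), cursors c1@2 c2@2, authorship .......
After op 2 (insert('m')): buffer="mmmmddqld" (len 9), cursors c1@4 c2@4, authorship ..12.....
After op 3 (move_right): buffer="mmmmddqld" (len 9), cursors c1@5 c2@5, authorship ..12.....
After op 4 (insert('c')): buffer="mmmmdccdqld" (len 11), cursors c1@7 c2@7, authorship ..12.12....
After op 5 (delete): buffer="mmmmddqld" (len 9), cursors c1@5 c2@5, authorship ..12.....

Answer: 5 5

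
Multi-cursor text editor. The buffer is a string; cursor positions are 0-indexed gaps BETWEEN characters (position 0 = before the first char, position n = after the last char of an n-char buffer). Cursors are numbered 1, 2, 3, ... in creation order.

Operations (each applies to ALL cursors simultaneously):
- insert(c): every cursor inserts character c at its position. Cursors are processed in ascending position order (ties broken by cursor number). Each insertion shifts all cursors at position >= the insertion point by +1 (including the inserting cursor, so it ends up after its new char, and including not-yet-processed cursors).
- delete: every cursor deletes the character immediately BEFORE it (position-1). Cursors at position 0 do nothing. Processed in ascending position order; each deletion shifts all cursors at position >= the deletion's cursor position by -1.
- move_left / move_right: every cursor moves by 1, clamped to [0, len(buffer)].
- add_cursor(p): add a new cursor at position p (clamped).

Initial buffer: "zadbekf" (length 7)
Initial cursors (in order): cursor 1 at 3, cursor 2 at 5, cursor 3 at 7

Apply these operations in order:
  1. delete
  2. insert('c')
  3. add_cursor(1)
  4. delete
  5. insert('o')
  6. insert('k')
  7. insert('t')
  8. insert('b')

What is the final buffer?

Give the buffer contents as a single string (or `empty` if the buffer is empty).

Answer: oktbaoktbboktbkoktb

Derivation:
After op 1 (delete): buffer="zabk" (len 4), cursors c1@2 c2@3 c3@4, authorship ....
After op 2 (insert('c')): buffer="zacbckc" (len 7), cursors c1@3 c2@5 c3@7, authorship ..1.2.3
After op 3 (add_cursor(1)): buffer="zacbckc" (len 7), cursors c4@1 c1@3 c2@5 c3@7, authorship ..1.2.3
After op 4 (delete): buffer="abk" (len 3), cursors c4@0 c1@1 c2@2 c3@3, authorship ...
After op 5 (insert('o')): buffer="oaoboko" (len 7), cursors c4@1 c1@3 c2@5 c3@7, authorship 4.1.2.3
After op 6 (insert('k')): buffer="okaokbokkok" (len 11), cursors c4@2 c1@5 c2@8 c3@11, authorship 44.11.22.33
After op 7 (insert('t')): buffer="oktaoktboktkokt" (len 15), cursors c4@3 c1@7 c2@11 c3@15, authorship 444.111.222.333
After op 8 (insert('b')): buffer="oktbaoktbboktbkoktb" (len 19), cursors c4@4 c1@9 c2@14 c3@19, authorship 4444.1111.2222.3333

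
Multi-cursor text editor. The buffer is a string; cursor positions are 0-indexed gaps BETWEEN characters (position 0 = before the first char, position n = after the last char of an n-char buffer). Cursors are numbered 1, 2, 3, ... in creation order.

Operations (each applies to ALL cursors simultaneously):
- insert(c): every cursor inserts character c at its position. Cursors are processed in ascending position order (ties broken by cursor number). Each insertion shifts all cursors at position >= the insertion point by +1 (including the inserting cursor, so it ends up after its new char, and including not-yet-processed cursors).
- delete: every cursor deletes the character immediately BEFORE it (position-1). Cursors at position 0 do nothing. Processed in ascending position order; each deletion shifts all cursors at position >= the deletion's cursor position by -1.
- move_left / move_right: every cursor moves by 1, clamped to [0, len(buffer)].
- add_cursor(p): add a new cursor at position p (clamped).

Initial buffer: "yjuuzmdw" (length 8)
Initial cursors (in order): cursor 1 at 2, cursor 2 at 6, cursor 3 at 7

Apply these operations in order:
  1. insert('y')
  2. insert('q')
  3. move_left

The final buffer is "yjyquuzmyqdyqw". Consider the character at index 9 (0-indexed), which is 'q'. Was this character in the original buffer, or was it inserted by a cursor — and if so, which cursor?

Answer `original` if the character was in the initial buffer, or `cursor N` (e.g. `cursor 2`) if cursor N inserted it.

After op 1 (insert('y')): buffer="yjyuuzmydyw" (len 11), cursors c1@3 c2@8 c3@10, authorship ..1....2.3.
After op 2 (insert('q')): buffer="yjyquuzmyqdyqw" (len 14), cursors c1@4 c2@10 c3@13, authorship ..11....22.33.
After op 3 (move_left): buffer="yjyquuzmyqdyqw" (len 14), cursors c1@3 c2@9 c3@12, authorship ..11....22.33.
Authorship (.=original, N=cursor N): . . 1 1 . . . . 2 2 . 3 3 .
Index 9: author = 2

Answer: cursor 2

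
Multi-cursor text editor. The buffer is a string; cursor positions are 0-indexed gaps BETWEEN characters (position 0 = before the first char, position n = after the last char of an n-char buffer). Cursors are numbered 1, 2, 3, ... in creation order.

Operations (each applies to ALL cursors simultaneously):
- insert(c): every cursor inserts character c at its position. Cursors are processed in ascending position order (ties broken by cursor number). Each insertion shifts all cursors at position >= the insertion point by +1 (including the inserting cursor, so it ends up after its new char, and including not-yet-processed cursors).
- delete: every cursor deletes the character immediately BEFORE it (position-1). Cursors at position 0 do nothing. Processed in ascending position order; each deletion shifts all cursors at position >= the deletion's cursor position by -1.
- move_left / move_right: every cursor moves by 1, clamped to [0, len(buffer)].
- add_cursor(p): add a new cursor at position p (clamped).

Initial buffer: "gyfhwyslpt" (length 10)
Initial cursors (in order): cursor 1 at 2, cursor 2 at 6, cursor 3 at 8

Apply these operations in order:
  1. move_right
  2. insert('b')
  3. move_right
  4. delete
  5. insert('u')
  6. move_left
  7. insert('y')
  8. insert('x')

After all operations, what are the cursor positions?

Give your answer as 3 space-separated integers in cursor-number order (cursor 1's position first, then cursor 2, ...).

Answer: 6 13 18

Derivation:
After op 1 (move_right): buffer="gyfhwyslpt" (len 10), cursors c1@3 c2@7 c3@9, authorship ..........
After op 2 (insert('b')): buffer="gyfbhwysblpbt" (len 13), cursors c1@4 c2@9 c3@12, authorship ...1....2..3.
After op 3 (move_right): buffer="gyfbhwysblpbt" (len 13), cursors c1@5 c2@10 c3@13, authorship ...1....2..3.
After op 4 (delete): buffer="gyfbwysbpb" (len 10), cursors c1@4 c2@8 c3@10, authorship ...1...2.3
After op 5 (insert('u')): buffer="gyfbuwysbupbu" (len 13), cursors c1@5 c2@10 c3@13, authorship ...11...22.33
After op 6 (move_left): buffer="gyfbuwysbupbu" (len 13), cursors c1@4 c2@9 c3@12, authorship ...11...22.33
After op 7 (insert('y')): buffer="gyfbyuwysbyupbyu" (len 16), cursors c1@5 c2@11 c3@15, authorship ...111...222.333
After op 8 (insert('x')): buffer="gyfbyxuwysbyxupbyxu" (len 19), cursors c1@6 c2@13 c3@18, authorship ...1111...2222.3333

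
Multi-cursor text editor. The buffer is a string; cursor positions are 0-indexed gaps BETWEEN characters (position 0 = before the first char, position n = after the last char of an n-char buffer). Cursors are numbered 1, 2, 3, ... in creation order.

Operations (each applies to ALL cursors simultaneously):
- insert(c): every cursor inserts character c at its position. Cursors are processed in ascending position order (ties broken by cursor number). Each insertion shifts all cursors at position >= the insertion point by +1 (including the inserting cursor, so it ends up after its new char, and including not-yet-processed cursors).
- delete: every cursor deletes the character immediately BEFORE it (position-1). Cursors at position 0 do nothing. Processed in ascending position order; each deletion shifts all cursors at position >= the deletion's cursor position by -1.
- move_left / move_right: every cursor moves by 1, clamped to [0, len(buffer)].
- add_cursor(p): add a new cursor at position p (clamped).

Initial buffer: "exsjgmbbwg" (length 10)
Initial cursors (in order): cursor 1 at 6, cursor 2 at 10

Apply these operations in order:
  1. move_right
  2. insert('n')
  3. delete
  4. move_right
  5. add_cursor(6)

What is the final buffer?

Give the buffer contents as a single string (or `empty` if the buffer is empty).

After op 1 (move_right): buffer="exsjgmbbwg" (len 10), cursors c1@7 c2@10, authorship ..........
After op 2 (insert('n')): buffer="exsjgmbnbwgn" (len 12), cursors c1@8 c2@12, authorship .......1...2
After op 3 (delete): buffer="exsjgmbbwg" (len 10), cursors c1@7 c2@10, authorship ..........
After op 4 (move_right): buffer="exsjgmbbwg" (len 10), cursors c1@8 c2@10, authorship ..........
After op 5 (add_cursor(6)): buffer="exsjgmbbwg" (len 10), cursors c3@6 c1@8 c2@10, authorship ..........

Answer: exsjgmbbwg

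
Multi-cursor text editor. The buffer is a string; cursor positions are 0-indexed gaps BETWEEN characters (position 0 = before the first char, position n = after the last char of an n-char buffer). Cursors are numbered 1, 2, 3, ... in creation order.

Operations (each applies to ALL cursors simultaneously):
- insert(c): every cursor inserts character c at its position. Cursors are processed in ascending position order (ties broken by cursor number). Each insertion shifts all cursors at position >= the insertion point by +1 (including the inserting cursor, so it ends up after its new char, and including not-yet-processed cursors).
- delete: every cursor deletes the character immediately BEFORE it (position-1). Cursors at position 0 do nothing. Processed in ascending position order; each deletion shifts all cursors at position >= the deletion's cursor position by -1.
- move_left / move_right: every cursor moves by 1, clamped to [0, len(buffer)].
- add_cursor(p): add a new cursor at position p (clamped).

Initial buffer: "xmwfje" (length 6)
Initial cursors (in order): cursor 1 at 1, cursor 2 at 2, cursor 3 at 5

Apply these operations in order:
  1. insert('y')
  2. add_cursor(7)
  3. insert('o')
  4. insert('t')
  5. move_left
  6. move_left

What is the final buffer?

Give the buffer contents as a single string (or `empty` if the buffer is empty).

Answer: xyotmyotwfjotyote

Derivation:
After op 1 (insert('y')): buffer="xymywfjye" (len 9), cursors c1@2 c2@4 c3@8, authorship .1.2...3.
After op 2 (add_cursor(7)): buffer="xymywfjye" (len 9), cursors c1@2 c2@4 c4@7 c3@8, authorship .1.2...3.
After op 3 (insert('o')): buffer="xyomyowfjoyoe" (len 13), cursors c1@3 c2@6 c4@10 c3@12, authorship .11.22...433.
After op 4 (insert('t')): buffer="xyotmyotwfjotyote" (len 17), cursors c1@4 c2@8 c4@13 c3@16, authorship .111.222...44333.
After op 5 (move_left): buffer="xyotmyotwfjotyote" (len 17), cursors c1@3 c2@7 c4@12 c3@15, authorship .111.222...44333.
After op 6 (move_left): buffer="xyotmyotwfjotyote" (len 17), cursors c1@2 c2@6 c4@11 c3@14, authorship .111.222...44333.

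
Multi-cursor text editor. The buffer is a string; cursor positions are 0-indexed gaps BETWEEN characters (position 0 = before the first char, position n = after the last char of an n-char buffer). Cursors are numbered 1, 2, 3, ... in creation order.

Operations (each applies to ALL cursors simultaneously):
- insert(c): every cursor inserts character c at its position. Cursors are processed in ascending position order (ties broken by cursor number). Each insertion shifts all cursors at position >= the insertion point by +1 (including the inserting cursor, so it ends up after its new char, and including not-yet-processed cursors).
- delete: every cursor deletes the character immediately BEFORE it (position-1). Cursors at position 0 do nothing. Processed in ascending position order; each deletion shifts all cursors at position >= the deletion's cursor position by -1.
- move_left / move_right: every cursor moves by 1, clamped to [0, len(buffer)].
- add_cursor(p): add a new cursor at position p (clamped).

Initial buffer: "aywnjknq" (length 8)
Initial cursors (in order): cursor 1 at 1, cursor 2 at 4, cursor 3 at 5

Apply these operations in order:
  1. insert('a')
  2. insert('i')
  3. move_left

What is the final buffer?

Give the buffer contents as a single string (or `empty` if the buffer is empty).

After op 1 (insert('a')): buffer="aaywnajaknq" (len 11), cursors c1@2 c2@6 c3@8, authorship .1...2.3...
After op 2 (insert('i')): buffer="aaiywnaijaiknq" (len 14), cursors c1@3 c2@8 c3@11, authorship .11...22.33...
After op 3 (move_left): buffer="aaiywnaijaiknq" (len 14), cursors c1@2 c2@7 c3@10, authorship .11...22.33...

Answer: aaiywnaijaiknq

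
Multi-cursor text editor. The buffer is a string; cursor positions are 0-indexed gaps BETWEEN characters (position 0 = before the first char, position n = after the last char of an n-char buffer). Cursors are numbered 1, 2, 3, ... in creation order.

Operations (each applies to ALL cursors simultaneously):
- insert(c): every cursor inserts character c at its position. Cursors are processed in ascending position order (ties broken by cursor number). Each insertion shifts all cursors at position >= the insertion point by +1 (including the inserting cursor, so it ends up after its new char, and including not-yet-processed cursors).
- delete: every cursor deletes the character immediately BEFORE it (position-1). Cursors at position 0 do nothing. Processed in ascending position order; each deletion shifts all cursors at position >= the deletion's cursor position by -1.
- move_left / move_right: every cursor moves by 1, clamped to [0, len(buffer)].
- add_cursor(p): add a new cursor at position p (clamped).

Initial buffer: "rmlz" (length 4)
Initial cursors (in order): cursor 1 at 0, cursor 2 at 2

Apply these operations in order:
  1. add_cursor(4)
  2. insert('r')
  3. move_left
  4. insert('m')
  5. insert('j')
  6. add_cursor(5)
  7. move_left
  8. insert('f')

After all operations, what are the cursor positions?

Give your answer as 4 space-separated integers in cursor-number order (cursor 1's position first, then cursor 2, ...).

Answer: 2 9 15 6

Derivation:
After op 1 (add_cursor(4)): buffer="rmlz" (len 4), cursors c1@0 c2@2 c3@4, authorship ....
After op 2 (insert('r')): buffer="rrmrlzr" (len 7), cursors c1@1 c2@4 c3@7, authorship 1..2..3
After op 3 (move_left): buffer="rrmrlzr" (len 7), cursors c1@0 c2@3 c3@6, authorship 1..2..3
After op 4 (insert('m')): buffer="mrrmmrlzmr" (len 10), cursors c1@1 c2@5 c3@9, authorship 11..22..33
After op 5 (insert('j')): buffer="mjrrmmjrlzmjr" (len 13), cursors c1@2 c2@7 c3@12, authorship 111..222..333
After op 6 (add_cursor(5)): buffer="mjrrmmjrlzmjr" (len 13), cursors c1@2 c4@5 c2@7 c3@12, authorship 111..222..333
After op 7 (move_left): buffer="mjrrmmjrlzmjr" (len 13), cursors c1@1 c4@4 c2@6 c3@11, authorship 111..222..333
After op 8 (insert('f')): buffer="mfjrrfmmfjrlzmfjr" (len 17), cursors c1@2 c4@6 c2@9 c3@15, authorship 1111.4.2222..3333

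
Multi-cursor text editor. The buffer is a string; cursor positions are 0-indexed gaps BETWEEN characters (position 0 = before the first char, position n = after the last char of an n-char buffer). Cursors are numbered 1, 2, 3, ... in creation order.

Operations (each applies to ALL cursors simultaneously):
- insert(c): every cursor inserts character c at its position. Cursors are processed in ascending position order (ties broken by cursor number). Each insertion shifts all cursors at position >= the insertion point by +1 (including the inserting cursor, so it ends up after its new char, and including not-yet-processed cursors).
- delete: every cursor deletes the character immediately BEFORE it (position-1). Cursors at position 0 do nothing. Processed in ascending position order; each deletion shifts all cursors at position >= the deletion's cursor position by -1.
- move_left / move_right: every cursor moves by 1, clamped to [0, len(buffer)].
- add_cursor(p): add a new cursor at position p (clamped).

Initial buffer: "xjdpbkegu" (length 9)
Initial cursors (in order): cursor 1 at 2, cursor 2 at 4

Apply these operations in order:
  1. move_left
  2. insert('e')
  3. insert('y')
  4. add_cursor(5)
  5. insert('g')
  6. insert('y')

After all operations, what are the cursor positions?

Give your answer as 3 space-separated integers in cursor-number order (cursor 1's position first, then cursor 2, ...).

Answer: 5 13 9

Derivation:
After op 1 (move_left): buffer="xjdpbkegu" (len 9), cursors c1@1 c2@3, authorship .........
After op 2 (insert('e')): buffer="xejdepbkegu" (len 11), cursors c1@2 c2@5, authorship .1..2......
After op 3 (insert('y')): buffer="xeyjdeypbkegu" (len 13), cursors c1@3 c2@7, authorship .11..22......
After op 4 (add_cursor(5)): buffer="xeyjdeypbkegu" (len 13), cursors c1@3 c3@5 c2@7, authorship .11..22......
After op 5 (insert('g')): buffer="xeygjdgeygpbkegu" (len 16), cursors c1@4 c3@7 c2@10, authorship .111..3222......
After op 6 (insert('y')): buffer="xeygyjdgyeygypbkegu" (len 19), cursors c1@5 c3@9 c2@13, authorship .1111..332222......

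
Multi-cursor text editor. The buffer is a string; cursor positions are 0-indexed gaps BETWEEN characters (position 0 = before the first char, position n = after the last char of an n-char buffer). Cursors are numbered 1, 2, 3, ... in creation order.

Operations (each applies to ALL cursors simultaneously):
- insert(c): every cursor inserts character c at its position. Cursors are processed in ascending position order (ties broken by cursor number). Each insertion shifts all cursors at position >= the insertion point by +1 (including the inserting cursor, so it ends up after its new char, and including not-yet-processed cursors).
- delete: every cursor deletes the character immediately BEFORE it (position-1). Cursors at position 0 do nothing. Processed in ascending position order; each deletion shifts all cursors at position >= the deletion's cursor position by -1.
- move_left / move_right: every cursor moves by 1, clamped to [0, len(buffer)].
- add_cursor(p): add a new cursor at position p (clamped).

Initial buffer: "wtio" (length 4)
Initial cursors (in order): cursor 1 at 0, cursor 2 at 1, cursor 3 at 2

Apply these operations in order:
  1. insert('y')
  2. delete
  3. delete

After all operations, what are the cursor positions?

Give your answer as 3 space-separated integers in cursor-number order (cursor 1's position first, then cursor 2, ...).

After op 1 (insert('y')): buffer="ywytyio" (len 7), cursors c1@1 c2@3 c3@5, authorship 1.2.3..
After op 2 (delete): buffer="wtio" (len 4), cursors c1@0 c2@1 c3@2, authorship ....
After op 3 (delete): buffer="io" (len 2), cursors c1@0 c2@0 c3@0, authorship ..

Answer: 0 0 0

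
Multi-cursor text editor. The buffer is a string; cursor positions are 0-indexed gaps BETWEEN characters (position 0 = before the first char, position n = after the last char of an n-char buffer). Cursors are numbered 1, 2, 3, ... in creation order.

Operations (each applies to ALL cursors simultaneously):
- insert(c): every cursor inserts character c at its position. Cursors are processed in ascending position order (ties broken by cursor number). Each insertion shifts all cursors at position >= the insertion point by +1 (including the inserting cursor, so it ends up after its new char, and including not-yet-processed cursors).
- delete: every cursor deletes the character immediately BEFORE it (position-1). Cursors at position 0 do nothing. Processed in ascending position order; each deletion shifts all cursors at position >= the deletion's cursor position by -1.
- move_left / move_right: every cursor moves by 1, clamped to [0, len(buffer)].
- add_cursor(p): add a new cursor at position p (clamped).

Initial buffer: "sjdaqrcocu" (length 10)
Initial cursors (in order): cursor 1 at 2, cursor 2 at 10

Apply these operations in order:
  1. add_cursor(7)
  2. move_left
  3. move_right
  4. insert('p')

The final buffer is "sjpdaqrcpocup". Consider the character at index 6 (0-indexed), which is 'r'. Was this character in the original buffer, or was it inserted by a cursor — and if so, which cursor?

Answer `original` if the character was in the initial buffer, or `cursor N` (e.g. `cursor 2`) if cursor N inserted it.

Answer: original

Derivation:
After op 1 (add_cursor(7)): buffer="sjdaqrcocu" (len 10), cursors c1@2 c3@7 c2@10, authorship ..........
After op 2 (move_left): buffer="sjdaqrcocu" (len 10), cursors c1@1 c3@6 c2@9, authorship ..........
After op 3 (move_right): buffer="sjdaqrcocu" (len 10), cursors c1@2 c3@7 c2@10, authorship ..........
After op 4 (insert('p')): buffer="sjpdaqrcpocup" (len 13), cursors c1@3 c3@9 c2@13, authorship ..1.....3...2
Authorship (.=original, N=cursor N): . . 1 . . . . . 3 . . . 2
Index 6: author = original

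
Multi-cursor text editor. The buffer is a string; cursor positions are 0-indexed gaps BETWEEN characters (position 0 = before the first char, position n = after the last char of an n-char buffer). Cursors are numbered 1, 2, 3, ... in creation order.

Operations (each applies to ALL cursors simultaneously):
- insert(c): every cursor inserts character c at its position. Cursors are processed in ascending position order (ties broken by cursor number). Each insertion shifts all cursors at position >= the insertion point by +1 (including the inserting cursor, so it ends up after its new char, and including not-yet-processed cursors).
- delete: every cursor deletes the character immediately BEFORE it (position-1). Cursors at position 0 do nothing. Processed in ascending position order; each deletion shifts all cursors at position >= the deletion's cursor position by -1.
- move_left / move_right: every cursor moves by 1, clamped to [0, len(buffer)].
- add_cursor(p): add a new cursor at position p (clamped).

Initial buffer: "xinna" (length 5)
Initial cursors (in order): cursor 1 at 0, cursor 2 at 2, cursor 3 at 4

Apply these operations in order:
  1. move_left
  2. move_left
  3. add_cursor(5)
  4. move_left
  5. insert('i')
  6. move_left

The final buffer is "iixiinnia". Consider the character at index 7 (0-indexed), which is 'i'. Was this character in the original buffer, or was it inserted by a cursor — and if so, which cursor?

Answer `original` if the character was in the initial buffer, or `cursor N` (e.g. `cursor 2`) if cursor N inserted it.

After op 1 (move_left): buffer="xinna" (len 5), cursors c1@0 c2@1 c3@3, authorship .....
After op 2 (move_left): buffer="xinna" (len 5), cursors c1@0 c2@0 c3@2, authorship .....
After op 3 (add_cursor(5)): buffer="xinna" (len 5), cursors c1@0 c2@0 c3@2 c4@5, authorship .....
After op 4 (move_left): buffer="xinna" (len 5), cursors c1@0 c2@0 c3@1 c4@4, authorship .....
After op 5 (insert('i')): buffer="iixiinnia" (len 9), cursors c1@2 c2@2 c3@4 c4@8, authorship 12.3...4.
After op 6 (move_left): buffer="iixiinnia" (len 9), cursors c1@1 c2@1 c3@3 c4@7, authorship 12.3...4.
Authorship (.=original, N=cursor N): 1 2 . 3 . . . 4 .
Index 7: author = 4

Answer: cursor 4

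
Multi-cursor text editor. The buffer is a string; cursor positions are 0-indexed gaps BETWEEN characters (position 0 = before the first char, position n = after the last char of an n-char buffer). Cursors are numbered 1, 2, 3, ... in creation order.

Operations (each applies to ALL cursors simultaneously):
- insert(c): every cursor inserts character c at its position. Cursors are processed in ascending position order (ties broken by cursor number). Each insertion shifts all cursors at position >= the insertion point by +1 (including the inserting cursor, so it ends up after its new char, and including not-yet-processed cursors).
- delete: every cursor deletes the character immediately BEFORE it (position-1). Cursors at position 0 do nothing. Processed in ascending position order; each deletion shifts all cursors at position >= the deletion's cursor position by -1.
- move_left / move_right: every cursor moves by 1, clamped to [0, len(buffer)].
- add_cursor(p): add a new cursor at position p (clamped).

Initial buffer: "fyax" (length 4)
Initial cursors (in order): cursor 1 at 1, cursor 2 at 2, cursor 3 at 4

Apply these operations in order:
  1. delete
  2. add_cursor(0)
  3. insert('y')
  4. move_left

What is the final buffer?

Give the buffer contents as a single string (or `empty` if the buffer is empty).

Answer: yyyay

Derivation:
After op 1 (delete): buffer="a" (len 1), cursors c1@0 c2@0 c3@1, authorship .
After op 2 (add_cursor(0)): buffer="a" (len 1), cursors c1@0 c2@0 c4@0 c3@1, authorship .
After op 3 (insert('y')): buffer="yyyay" (len 5), cursors c1@3 c2@3 c4@3 c3@5, authorship 124.3
After op 4 (move_left): buffer="yyyay" (len 5), cursors c1@2 c2@2 c4@2 c3@4, authorship 124.3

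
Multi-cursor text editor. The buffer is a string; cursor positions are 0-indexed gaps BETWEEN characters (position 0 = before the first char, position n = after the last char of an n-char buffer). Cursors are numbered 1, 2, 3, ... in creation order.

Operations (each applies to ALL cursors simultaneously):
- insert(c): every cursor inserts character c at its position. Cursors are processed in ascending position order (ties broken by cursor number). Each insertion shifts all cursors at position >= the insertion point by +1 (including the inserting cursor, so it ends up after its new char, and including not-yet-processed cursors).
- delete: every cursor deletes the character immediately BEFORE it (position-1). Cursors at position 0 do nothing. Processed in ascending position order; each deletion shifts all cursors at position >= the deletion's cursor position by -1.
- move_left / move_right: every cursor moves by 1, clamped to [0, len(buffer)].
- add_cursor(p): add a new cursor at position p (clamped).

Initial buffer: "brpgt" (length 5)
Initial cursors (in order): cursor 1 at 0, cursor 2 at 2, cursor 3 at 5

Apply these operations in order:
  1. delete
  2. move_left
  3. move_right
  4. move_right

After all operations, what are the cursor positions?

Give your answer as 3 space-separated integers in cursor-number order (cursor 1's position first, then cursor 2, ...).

After op 1 (delete): buffer="bpg" (len 3), cursors c1@0 c2@1 c3@3, authorship ...
After op 2 (move_left): buffer="bpg" (len 3), cursors c1@0 c2@0 c3@2, authorship ...
After op 3 (move_right): buffer="bpg" (len 3), cursors c1@1 c2@1 c3@3, authorship ...
After op 4 (move_right): buffer="bpg" (len 3), cursors c1@2 c2@2 c3@3, authorship ...

Answer: 2 2 3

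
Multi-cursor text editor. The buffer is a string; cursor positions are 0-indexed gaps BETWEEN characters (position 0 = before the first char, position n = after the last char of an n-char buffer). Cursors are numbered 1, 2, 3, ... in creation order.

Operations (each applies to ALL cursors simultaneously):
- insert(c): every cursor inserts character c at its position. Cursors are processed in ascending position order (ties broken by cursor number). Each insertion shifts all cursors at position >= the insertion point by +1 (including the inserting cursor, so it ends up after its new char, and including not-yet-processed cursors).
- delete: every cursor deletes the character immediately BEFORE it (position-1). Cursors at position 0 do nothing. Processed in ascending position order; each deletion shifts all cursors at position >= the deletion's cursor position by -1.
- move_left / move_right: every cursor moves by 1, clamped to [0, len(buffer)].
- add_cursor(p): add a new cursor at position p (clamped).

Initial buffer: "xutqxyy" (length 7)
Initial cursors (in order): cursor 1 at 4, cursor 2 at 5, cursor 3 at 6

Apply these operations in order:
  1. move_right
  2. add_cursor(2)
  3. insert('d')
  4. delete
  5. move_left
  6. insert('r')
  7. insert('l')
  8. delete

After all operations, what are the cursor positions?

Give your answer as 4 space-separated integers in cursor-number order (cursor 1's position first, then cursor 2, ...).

Answer: 6 8 10 2

Derivation:
After op 1 (move_right): buffer="xutqxyy" (len 7), cursors c1@5 c2@6 c3@7, authorship .......
After op 2 (add_cursor(2)): buffer="xutqxyy" (len 7), cursors c4@2 c1@5 c2@6 c3@7, authorship .......
After op 3 (insert('d')): buffer="xudtqxdydyd" (len 11), cursors c4@3 c1@7 c2@9 c3@11, authorship ..4...1.2.3
After op 4 (delete): buffer="xutqxyy" (len 7), cursors c4@2 c1@5 c2@6 c3@7, authorship .......
After op 5 (move_left): buffer="xutqxyy" (len 7), cursors c4@1 c1@4 c2@5 c3@6, authorship .......
After op 6 (insert('r')): buffer="xrutqrxryry" (len 11), cursors c4@2 c1@6 c2@8 c3@10, authorship .4...1.2.3.
After op 7 (insert('l')): buffer="xrlutqrlxrlyrly" (len 15), cursors c4@3 c1@8 c2@11 c3@14, authorship .44...11.22.33.
After op 8 (delete): buffer="xrutqrxryry" (len 11), cursors c4@2 c1@6 c2@8 c3@10, authorship .4...1.2.3.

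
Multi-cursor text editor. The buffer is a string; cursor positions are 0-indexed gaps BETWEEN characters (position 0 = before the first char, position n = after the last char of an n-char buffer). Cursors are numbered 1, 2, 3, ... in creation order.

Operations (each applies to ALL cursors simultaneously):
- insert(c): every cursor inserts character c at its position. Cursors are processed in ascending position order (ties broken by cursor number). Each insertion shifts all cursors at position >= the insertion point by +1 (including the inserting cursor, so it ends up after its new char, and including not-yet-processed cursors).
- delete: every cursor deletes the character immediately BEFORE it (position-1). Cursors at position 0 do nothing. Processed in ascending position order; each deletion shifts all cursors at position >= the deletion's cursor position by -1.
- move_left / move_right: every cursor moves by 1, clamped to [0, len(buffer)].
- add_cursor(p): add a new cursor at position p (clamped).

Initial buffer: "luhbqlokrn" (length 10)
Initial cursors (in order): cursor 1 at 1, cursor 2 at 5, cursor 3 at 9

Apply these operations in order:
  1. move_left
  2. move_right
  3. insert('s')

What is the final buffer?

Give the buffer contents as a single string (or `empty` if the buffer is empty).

After op 1 (move_left): buffer="luhbqlokrn" (len 10), cursors c1@0 c2@4 c3@8, authorship ..........
After op 2 (move_right): buffer="luhbqlokrn" (len 10), cursors c1@1 c2@5 c3@9, authorship ..........
After op 3 (insert('s')): buffer="lsuhbqslokrsn" (len 13), cursors c1@2 c2@7 c3@12, authorship .1....2....3.

Answer: lsuhbqslokrsn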